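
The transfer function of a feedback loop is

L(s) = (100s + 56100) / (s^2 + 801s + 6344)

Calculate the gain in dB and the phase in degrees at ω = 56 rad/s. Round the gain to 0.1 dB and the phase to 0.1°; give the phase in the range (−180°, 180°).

Substitute s = j56:
Numerator: 100(j56) + 56100 = 56100 + j5600
Denominator: (j56)^2 + 801(j56) + 6344 = 3208 + j44856
|N| = √(56100² + 5600²) ≈ 56379, ∠N ≈ 5.70°
|D| = √(3208² + 44856²) ≈ 44971, ∠D ≈ 85.91°
|L| = 56379 / 44971 ≈ 1.2537
Gain = 20 log₁₀(1.2537) ≈ 1.96 dB
∠L = 5.70° − 85.91° = -80.21°

2.0 dB, -80.2°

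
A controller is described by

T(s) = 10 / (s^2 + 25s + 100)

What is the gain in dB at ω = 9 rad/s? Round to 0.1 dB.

-27.1 dB

Substitute s = j9:
Numerator: 10 = 10 + j0
Denominator: (j9)^2 + 25(j9) + 100 = 19 + j225
|N| = √(10² + 0²) ≈ 10, ∠N ≈ 0.00°
|D| = √(19² + 225²) ≈ 225.8, ∠D ≈ 85.17°
|T| = 10 / 225.8 ≈ 0.044287
Gain = 20 log₁₀(0.044287) ≈ -27.07 dB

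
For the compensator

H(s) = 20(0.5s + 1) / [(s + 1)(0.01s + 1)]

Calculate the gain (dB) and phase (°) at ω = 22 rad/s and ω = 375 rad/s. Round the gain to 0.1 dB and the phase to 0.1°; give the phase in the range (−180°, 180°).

ω = 22: 19.8 dB, -15.0°; ω = 375: 8.2 dB, -75.2°

At ω = 22 rad/s:
zero (1 + j22·0.5) = 1 + j11 → |·| ≈ 11.045, ∠ ≈ 84.81°
pole (1 + j22·1) = 1 + j22 → |·| ≈ 22.023, ∠ ≈ 87.40°
pole (1 + j22·0.01) = 1 + j0.22 → |·| ≈ 1.0239, ∠ ≈ 12.41°
|H| = 20 · 11.045 / (22.023 · 1.0239) ≈ 9.7963
Gain = 20 log₁₀(9.7963) ≈ 19.82 dB
∠H = (84.81°) − (87.40° + 12.41°) = -15.00°

At ω = 375 rad/s:
zero (1 + j375·0.5) = 1 + j187.5 → |·| ≈ 187.5, ∠ ≈ 89.69°
pole (1 + j375·1) = 1 + j375 → |·| ≈ 375, ∠ ≈ 89.85°
pole (1 + j375·0.01) = 1 + j3.75 → |·| ≈ 3.881, ∠ ≈ 75.07°
|H| = 20 · 187.5 / (375 · 3.881) ≈ 2.5767
Gain = 20 log₁₀(2.5767) ≈ 8.22 dB
∠H = (89.69°) − (89.85° + 75.07°) = -75.23°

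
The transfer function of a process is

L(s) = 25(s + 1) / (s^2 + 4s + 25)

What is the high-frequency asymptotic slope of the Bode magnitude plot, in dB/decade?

-20 dB/decade

Each pole contributes −20 dB/decade at high frequency; each zero contributes +20 dB/decade.
Net: 1 zero(s) − 2 pole(s) → -20 dB/decade.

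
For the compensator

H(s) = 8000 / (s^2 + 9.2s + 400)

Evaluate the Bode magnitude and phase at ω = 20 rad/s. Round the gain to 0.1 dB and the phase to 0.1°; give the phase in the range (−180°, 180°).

At s = jω = j20:
quadratic: (j20)² + 9.2·j20 + 400 = 0 + j184 → |·| ≈ 184, ∠ ≈ 90.00°
|H| = 8000 / 184 ≈ 43.478
Gain = 20 log₁₀(43.478) ≈ 32.77 dB
∠H = 0.00° − 90.00° = -90.00°

32.8 dB, -90.0°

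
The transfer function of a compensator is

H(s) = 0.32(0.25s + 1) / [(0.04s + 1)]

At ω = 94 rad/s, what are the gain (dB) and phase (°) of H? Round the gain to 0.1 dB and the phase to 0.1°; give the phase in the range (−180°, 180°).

At ω = 94 rad/s:
zero (1 + j94·0.25) = 1 + j23.5 → |·| ≈ 23.521, ∠ ≈ 87.56°
pole (1 + j94·0.04) = 1 + j3.76 → |·| ≈ 3.8907, ∠ ≈ 75.11°
|H| = 0.32 · 23.521 / (3.8907) ≈ 1.9345
Gain = 20 log₁₀(1.9345) ≈ 5.73 dB
∠H = (87.56°) − (75.11°) = 12.45°

5.7 dB, 12.5°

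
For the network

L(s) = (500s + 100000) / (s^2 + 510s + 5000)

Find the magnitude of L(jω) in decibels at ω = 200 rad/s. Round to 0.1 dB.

2.4 dB

Substitute s = j200:
Numerator: 500(j200) + 100000 = 100000 + j100000
Denominator: (j200)^2 + 510(j200) + 5000 = -35000 + j102000
|N| = √(100000² + 100000²) ≈ 1.4142e+05, ∠N ≈ 45.00°
|D| = √(35000² + 102000²) ≈ 1.0784e+05, ∠D ≈ 108.94°
|L| = 1.4142e+05 / 1.0784e+05 ≈ 1.3114
Gain = 20 log₁₀(1.3114) ≈ 2.35 dB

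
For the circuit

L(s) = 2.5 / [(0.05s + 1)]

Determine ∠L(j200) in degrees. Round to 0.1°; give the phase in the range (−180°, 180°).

-84.3°

At ω = 200 rad/s:
pole (1 + j200·0.05) = 1 + j10 → |·| ≈ 10.05, ∠ ≈ 84.29°
∠L = (0°) − (84.29°) = -84.29°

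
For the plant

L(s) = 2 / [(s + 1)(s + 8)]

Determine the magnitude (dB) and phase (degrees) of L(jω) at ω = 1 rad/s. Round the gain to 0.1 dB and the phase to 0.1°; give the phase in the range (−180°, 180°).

At s = jω = j1:
pole (s+1): 1 + j1 → |·| = √(1²+1²) = √2 ≈ 1.4142, ∠ = arctan(1/1) ≈ 45.00°
pole (s+8): 8 + j1 → |·| = √(8²+1²) = √65 ≈ 8.0623, ∠ = arctan(1/8) ≈ 7.13°
|L| = 2 / 11.402 ≈ 0.17541
Gain = 20 log₁₀(0.17541) ≈ -15.12 dB
∠L = 0.00° − 52.13° = -52.13°

-15.1 dB, -52.1°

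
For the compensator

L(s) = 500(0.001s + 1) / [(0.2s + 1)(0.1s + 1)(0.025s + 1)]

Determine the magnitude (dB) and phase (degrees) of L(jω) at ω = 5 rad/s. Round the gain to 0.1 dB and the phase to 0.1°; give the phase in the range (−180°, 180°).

49.9 dB, -78.4°

At ω = 5 rad/s:
zero (1 + j5·0.001) = 1 + j0.005 → |·| ≈ 1, ∠ ≈ 0.29°
pole (1 + j5·0.2) = 1 + j1 → |·| ≈ 1.4142, ∠ ≈ 45.00°
pole (1 + j5·0.1) = 1 + j0.5 → |·| ≈ 1.118, ∠ ≈ 26.57°
pole (1 + j5·0.025) = 1 + j0.125 → |·| ≈ 1.0078, ∠ ≈ 7.13°
|L| = 500 · 1 / (1.4142 · 1.118 · 1.0078) ≈ 313.79
Gain = 20 log₁₀(313.79) ≈ 49.93 dB
∠L = (0.29°) − (45.00° + 26.57° + 7.13°) = -78.41°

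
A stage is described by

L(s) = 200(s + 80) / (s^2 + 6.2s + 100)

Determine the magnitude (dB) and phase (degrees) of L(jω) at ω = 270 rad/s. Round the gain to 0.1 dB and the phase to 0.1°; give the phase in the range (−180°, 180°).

-2.2 dB, -105.2°

At s = jω = j270:
zero (s+80): 80 + j270 → |·| = √(80²+270²) = √79300 ≈ 281.6, ∠ = arctan(270/80) ≈ 73.50°
quadratic: (j270)² + 6.2·j270 + 100 = -72800 + j1674 → |·| ≈ 72819, ∠ ≈ 178.68°
|L| = 200 · 281.6 / 72819 ≈ 0.77342
Gain = 20 log₁₀(0.77342) ≈ -2.23 dB
∠L = 73.50° − 178.68° = -105.18°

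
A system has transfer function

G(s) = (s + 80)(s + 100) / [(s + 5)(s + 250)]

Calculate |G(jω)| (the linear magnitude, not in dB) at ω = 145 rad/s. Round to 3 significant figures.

0.696

At s = jω = j145:
zero (s+80): 80 + j145 → |·| = √(80²+145²) = √27425 ≈ 165.6, ∠ = arctan(145/80) ≈ 61.11°
zero (s+100): 100 + j145 → |·| = √(100²+145²) = √31025 ≈ 176.14, ∠ = arctan(145/100) ≈ 55.41°
pole (s+5): 5 + j145 → |·| = √(5²+145²) = √21050 ≈ 145.09, ∠ = arctan(145/5) ≈ 88.03°
pole (s+250): 250 + j145 → |·| = √(250²+145²) = √83525 ≈ 289.01, ∠ = arctan(145/250) ≈ 30.11°
|G| = 1 · 29169 / 41932 ≈ 0.69563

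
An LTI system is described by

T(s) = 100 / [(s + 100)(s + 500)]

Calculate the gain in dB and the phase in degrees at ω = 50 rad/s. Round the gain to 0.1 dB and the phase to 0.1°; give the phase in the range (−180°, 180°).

At s = jω = j50:
pole (s+100): 100 + j50 → |·| = √(100²+50²) = √12500 ≈ 111.8, ∠ = arctan(50/100) ≈ 26.57°
pole (s+500): 500 + j50 → |·| = √(500²+50²) = √252500 ≈ 502.49, ∠ = arctan(50/500) ≈ 5.71°
|T| = 100 / 56178 ≈ 0.0017801
Gain = 20 log₁₀(0.0017801) ≈ -54.99 dB
∠T = 0.00° − 32.28° = -32.28°

-55.0 dB, -32.3°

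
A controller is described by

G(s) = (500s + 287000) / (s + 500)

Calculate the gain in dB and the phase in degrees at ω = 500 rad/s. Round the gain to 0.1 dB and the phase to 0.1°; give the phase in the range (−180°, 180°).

54.6 dB, -3.9°

Substitute s = j500:
Numerator: 500(j500) + 287000 = 287000 + j250000
Denominator: (j500) + 500 = 500 + j500
|N| = √(287000² + 250000²) ≈ 3.8062e+05, ∠N ≈ 41.06°
|D| = √(500² + 500²) ≈ 707.11, ∠D ≈ 45.00°
|G| = 3.8062e+05 / 707.11 ≈ 538.28
Gain = 20 log₁₀(538.28) ≈ 54.62 dB
∠G = 41.06° − 45.00° = -3.94°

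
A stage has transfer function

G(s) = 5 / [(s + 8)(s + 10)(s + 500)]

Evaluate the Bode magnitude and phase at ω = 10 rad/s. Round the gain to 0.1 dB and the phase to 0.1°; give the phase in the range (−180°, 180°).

-85.2 dB, -97.5°

At s = jω = j10:
pole (s+8): 8 + j10 → |·| = √(8²+10²) = √164 ≈ 12.806, ∠ = arctan(10/8) ≈ 51.34°
pole (s+10): 10 + j10 → |·| = √(10²+10²) = √200 ≈ 14.142, ∠ = arctan(10/10) ≈ 45.00°
pole (s+500): 500 + j10 → |·| = √(500²+10²) = √250100 ≈ 500.1, ∠ = arctan(10/500) ≈ 1.15°
|G| = 5 / 90569 ≈ 5.5207e-05
Gain = 20 log₁₀(5.5207e-05) ≈ -85.16 dB
∠G = 0.00° − 97.49° = -97.49°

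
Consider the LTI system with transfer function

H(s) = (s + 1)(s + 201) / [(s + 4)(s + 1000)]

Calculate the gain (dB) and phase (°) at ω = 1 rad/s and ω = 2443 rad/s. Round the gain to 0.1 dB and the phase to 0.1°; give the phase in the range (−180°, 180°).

At s = jω = j1:
zero (s+1): 1 + j1 → |·| = √(1²+1²) = √2 ≈ 1.4142, ∠ = arctan(1/1) ≈ 45.00°
zero (s+201): 201 + j1 → |·| = √(201²+1²) = √40402 ≈ 201, ∠ = arctan(1/201) ≈ 0.29°
pole (s+4): 4 + j1 → |·| = √(4²+1²) = √17 ≈ 4.1231, ∠ = arctan(1/4) ≈ 14.04°
pole (s+1000): 1000 + j1 → |·| = √(1000²+1²) = √1000001 ≈ 1000, ∠ = arctan(1/1000) ≈ 0.06°
|H| = 1 · 284.25 / 4123.1 ≈ 0.068941
Gain = 20 log₁₀(0.068941) ≈ -23.23 dB
∠H = 45.29° − 14.10° = 31.19°

At s = jω = j2443:
zero (s+1): 1 + j2443 → |·| = √(1²+2443²) = √5968250 ≈ 2443, ∠ = arctan(2443/1) ≈ 89.98°
zero (s+201): 201 + j2443 → |·| = √(201²+2443²) = √6008650 ≈ 2451.3, ∠ = arctan(2443/201) ≈ 85.30°
pole (s+4): 4 + j2443 → |·| = √(4²+2443²) = √5968265 ≈ 2443, ∠ = arctan(2443/4) ≈ 89.91°
pole (s+1000): 1000 + j2443 → |·| = √(1000²+2443²) = √6968249 ≈ 2639.7, ∠ = arctan(2443/1000) ≈ 67.74°
|H| = 1 · 5.9885e+06 / 6.4488e+06 ≈ 0.92862
Gain = 20 log₁₀(0.92862) ≈ -0.64 dB
∠H = 175.28° − 157.65° = 17.63°

ω = 1: -23.2 dB, 31.2°; ω = 2443: -0.6 dB, 17.6°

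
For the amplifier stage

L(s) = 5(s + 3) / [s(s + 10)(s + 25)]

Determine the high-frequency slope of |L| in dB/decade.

-40 dB/decade

Each pole contributes −20 dB/decade at high frequency; each zero contributes +20 dB/decade.
Net: 1 zero(s) − 3 pole(s) → -40 dB/decade.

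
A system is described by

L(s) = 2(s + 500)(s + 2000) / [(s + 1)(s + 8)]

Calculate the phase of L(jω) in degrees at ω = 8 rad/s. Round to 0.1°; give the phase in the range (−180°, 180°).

-126.7°

At s = jω = j8:
zero (s+500): 500 + j8 → |·| = √(500²+8²) = √250064 ≈ 500.06, ∠ = arctan(8/500) ≈ 0.92°
zero (s+2000): 2000 + j8 → |·| = √(2000²+8²) = √4000064 ≈ 2000, ∠ = arctan(8/2000) ≈ 0.23°
pole (s+1): 1 + j8 → |·| = √(1²+8²) = √65 ≈ 8.0623, ∠ = arctan(8/1) ≈ 82.87°
pole (s+8): 8 + j8 → |·| = √(8²+8²) = √128 ≈ 11.314, ∠ = arctan(8/8) ≈ 45.00°
∠L = 1.15° − 127.87° = -126.72°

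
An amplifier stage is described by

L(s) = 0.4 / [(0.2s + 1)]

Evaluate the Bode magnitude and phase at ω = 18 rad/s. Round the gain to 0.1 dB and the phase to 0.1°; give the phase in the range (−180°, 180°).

-19.4 dB, -74.5°

At ω = 18 rad/s:
pole (1 + j18·0.2) = 1 + j3.6 → |·| ≈ 3.7363, ∠ ≈ 74.48°
|L| = 0.4 · 1 / (3.7363) ≈ 0.10706
Gain = 20 log₁₀(0.10706) ≈ -19.41 dB
∠L = (0°) − (74.48°) = -74.48°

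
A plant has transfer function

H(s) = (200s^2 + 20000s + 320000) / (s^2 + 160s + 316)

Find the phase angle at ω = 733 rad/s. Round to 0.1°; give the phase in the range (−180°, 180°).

4.5°

Substitute s = j733:
Numerator: 200(j733)^2 + 20000(j733) + 320000 = -107137800 + j14660000
Denominator: (j733)^2 + 160(j733) + 316 = -536973 + j117280
|N| = √(107137800² + 14660000²) ≈ 1.0814e+08, ∠N ≈ 172.21°
|D| = √(536973² + 117280²) ≈ 5.4963e+05, ∠D ≈ 167.68°
∠H = 172.21° − 167.68° = 4.53°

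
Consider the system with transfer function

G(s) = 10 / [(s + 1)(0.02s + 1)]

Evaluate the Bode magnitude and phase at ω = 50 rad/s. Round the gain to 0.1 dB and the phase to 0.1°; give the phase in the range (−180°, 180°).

At ω = 50 rad/s:
pole (1 + j50·1) = 1 + j50 → |·| ≈ 50.01, ∠ ≈ 88.85°
pole (1 + j50·0.02) = 1 + j1 → |·| ≈ 1.4142, ∠ ≈ 45.00°
|G| = 10 · 1 / (50.01 · 1.4142) ≈ 0.14139
Gain = 20 log₁₀(0.14139) ≈ -16.99 dB
∠G = (0°) − (88.85° + 45.00°) = -133.85°

-17.0 dB, -133.9°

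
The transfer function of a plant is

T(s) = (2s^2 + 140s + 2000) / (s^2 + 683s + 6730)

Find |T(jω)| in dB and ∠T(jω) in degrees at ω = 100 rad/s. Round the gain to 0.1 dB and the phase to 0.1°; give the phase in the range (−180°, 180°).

-9.5 dB, 49.4°

Substitute s = j100:
Numerator: 2(j100)^2 + 140(j100) + 2000 = -18000 + j14000
Denominator: (j100)^2 + 683(j100) + 6730 = -3270 + j68300
|N| = √(18000² + 14000²) ≈ 22804, ∠N ≈ 142.13°
|D| = √(3270² + 68300²) ≈ 68378, ∠D ≈ 92.74°
|T| = 22804 / 68378 ≈ 0.3335
Gain = 20 log₁₀(0.3335) ≈ -9.54 dB
∠T = 142.13° − 92.74° = 49.39°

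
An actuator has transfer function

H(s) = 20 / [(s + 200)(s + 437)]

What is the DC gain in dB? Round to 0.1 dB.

H(0) = 20 / (200·437) ≈ 0.00022883
20 log₁₀(0.00022883) ≈ -72.81 dB

-72.8 dB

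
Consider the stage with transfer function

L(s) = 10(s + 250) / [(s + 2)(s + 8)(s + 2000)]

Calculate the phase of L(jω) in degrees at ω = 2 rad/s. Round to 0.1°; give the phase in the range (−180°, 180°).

-58.6°

At s = jω = j2:
zero (s+250): 250 + j2 → |·| = √(250²+2²) = √62504 ≈ 250.01, ∠ = arctan(2/250) ≈ 0.46°
pole (s+2): 2 + j2 → |·| = √(2²+2²) = √8 ≈ 2.8284, ∠ = arctan(2/2) ≈ 45.00°
pole (s+8): 8 + j2 → |·| = √(8²+2²) = √68 ≈ 8.2462, ∠ = arctan(2/8) ≈ 14.04°
pole (s+2000): 2000 + j2 → |·| = √(2000²+2²) = √4000004 ≈ 2000, ∠ = arctan(2/2000) ≈ 0.06°
∠L = 0.46° − 59.10° = -58.64°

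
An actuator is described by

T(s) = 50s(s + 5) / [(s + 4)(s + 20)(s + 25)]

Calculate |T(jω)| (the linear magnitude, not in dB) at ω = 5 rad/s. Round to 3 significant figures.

0.525

At s = jω = j5:
zero (s+5): 5 + j5 → |·| = √(5²+5²) = √50 ≈ 7.0711, ∠ = arctan(5/5) ≈ 45.00°
zero at origin: s = j5 → |·| = 5, ∠ = 90.00°
pole (s+4): 4 + j5 → |·| = √(4²+5²) = √41 ≈ 6.4031, ∠ = arctan(5/4) ≈ 51.34°
pole (s+20): 20 + j5 → |·| = √(20²+5²) = √425 ≈ 20.616, ∠ = arctan(5/20) ≈ 14.04°
pole (s+25): 25 + j5 → |·| = √(25²+5²) = √650 ≈ 25.495, ∠ = arctan(5/25) ≈ 11.31°
|T| = 50 · 35.355 / 3365.5 ≈ 0.52526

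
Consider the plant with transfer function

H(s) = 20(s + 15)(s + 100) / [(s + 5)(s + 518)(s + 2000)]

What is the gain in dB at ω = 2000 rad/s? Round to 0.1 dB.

At s = jω = j2000:
zero (s+15): 15 + j2000 → |·| = √(15²+2000²) = √4000225 ≈ 2000.1, ∠ = arctan(2000/15) ≈ 89.57°
zero (s+100): 100 + j2000 → |·| = √(100²+2000²) = √4010000 ≈ 2002.5, ∠ = arctan(2000/100) ≈ 87.14°
pole (s+5): 5 + j2000 → |·| = √(5²+2000²) = √4000025 ≈ 2000, ∠ = arctan(2000/5) ≈ 89.86°
pole (s+518): 518 + j2000 → |·| = √(518²+2000²) = √4268324 ≈ 2066, ∠ = arctan(2000/518) ≈ 75.48°
pole (s+2000): 2000 + j2000 → |·| = √(2000²+2000²) = √8000000 ≈ 2828.4, ∠ = arctan(2000/2000) ≈ 45.00°
|H| = 20 · 4.0052e+06 / 1.1687e+10 ≈ 0.0068541
Gain = 20 log₁₀(0.0068541) ≈ -43.28 dB

-43.3 dB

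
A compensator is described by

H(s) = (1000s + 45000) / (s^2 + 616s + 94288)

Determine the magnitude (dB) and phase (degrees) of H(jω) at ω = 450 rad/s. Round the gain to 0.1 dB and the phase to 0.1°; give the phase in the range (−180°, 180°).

Substitute s = j450:
Numerator: 1000(j450) + 45000 = 45000 + j450000
Denominator: (j450)^2 + 616(j450) + 94288 = -108212 + j277200
|N| = √(45000² + 450000²) ≈ 4.5224e+05, ∠N ≈ 84.29°
|D| = √(108212² + 277200²) ≈ 2.9757e+05, ∠D ≈ 111.32°
|H| = 4.5224e+05 / 2.9757e+05 ≈ 1.5198
Gain = 20 log₁₀(1.5198) ≈ 3.64 dB
∠H = 84.29° − 111.32° = -27.03°

3.6 dB, -27.0°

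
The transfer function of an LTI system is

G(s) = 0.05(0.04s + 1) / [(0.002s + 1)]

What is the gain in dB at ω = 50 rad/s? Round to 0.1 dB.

-19.1 dB

At ω = 50 rad/s:
zero (1 + j50·0.04) = 1 + j2 → |·| ≈ 2.2361, ∠ ≈ 63.43°
pole (1 + j50·0.002) = 1 + j0.1 → |·| ≈ 1.005, ∠ ≈ 5.71°
|G| = 0.05 · 2.2361 / (1.005) ≈ 0.11125
Gain = 20 log₁₀(0.11125) ≈ -19.07 dB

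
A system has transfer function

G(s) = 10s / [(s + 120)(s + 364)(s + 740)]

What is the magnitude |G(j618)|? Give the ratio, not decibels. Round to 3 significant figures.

At s = jω = j618:
zero at origin: s = j618 → |·| = 618, ∠ = 90.00°
pole (s+120): 120 + j618 → |·| = √(120²+618²) = √396324 ≈ 629.54, ∠ = arctan(618/120) ≈ 79.01°
pole (s+364): 364 + j618 → |·| = √(364²+618²) = √514420 ≈ 717.23, ∠ = arctan(618/364) ≈ 59.50°
pole (s+740): 740 + j618 → |·| = √(740²+618²) = √929524 ≈ 964.12, ∠ = arctan(618/740) ≈ 39.87°
|G| = 10 · 618 / 4.3532e+08 ≈ 1.4196e-05

1.42e-05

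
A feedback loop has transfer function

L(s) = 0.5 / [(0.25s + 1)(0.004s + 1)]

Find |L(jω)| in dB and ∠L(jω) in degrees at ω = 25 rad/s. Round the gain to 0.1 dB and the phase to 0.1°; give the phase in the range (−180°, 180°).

At ω = 25 rad/s:
pole (1 + j25·0.25) = 1 + j6.25 → |·| ≈ 6.3295, ∠ ≈ 80.91°
pole (1 + j25·0.004) = 1 + j0.1 → |·| ≈ 1.005, ∠ ≈ 5.71°
|L| = 0.5 · 1 / (6.3295 · 1.005) ≈ 0.078602
Gain = 20 log₁₀(0.078602) ≈ -22.09 dB
∠L = (0°) − (80.91° + 5.71°) = -86.62°

-22.1 dB, -86.6°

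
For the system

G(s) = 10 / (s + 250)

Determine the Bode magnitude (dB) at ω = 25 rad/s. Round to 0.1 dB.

Substitute s = j25:
Numerator: 10 = 10 + j0
Denominator: (j25) + 250 = 250 + j25
|N| = √(10² + 0²) ≈ 10, ∠N ≈ 0.00°
|D| = √(250² + 25²) ≈ 251.25, ∠D ≈ 5.71°
|G| = 10 / 251.25 ≈ 0.039801
Gain = 20 log₁₀(0.039801) ≈ -28.00 dB

-28.0 dB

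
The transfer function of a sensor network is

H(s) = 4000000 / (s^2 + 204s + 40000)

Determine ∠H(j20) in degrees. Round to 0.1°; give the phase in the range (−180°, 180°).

-5.9°

At s = jω = j20:
quadratic: (j20)² + 204·j20 + 40000 = 39600 + j4080 → |·| ≈ 39810, ∠ ≈ 5.88°
∠H = 0.00° − 5.88° = -5.88°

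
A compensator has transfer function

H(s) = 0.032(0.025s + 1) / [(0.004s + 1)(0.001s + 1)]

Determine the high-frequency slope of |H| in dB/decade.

-20 dB/decade

Each pole contributes −20 dB/decade at high frequency; each zero contributes +20 dB/decade.
Net: 1 zero(s) − 2 pole(s) → -20 dB/decade.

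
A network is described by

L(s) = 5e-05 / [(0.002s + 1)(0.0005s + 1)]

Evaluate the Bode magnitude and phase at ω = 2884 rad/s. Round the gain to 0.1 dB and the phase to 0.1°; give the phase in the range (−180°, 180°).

-106.3 dB, -135.4°

At ω = 2884 rad/s:
pole (1 + j2884·0.002) = 1 + j5.768 → |·| ≈ 5.854, ∠ ≈ 80.16°
pole (1 + j2884·0.0005) = 1 + j1.442 → |·| ≈ 1.7548, ∠ ≈ 55.26°
|L| = 5e-05 · 1 / (5.854 · 1.7548) ≈ 4.8673e-06
Gain = 20 log₁₀(4.8673e-06) ≈ -106.25 dB
∠L = (0°) − (80.16° + 55.26°) = -135.42°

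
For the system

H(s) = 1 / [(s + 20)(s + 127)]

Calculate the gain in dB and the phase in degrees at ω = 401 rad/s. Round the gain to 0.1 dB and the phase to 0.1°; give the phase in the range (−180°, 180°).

-104.6 dB, -159.6°

At s = jω = j401:
pole (s+20): 20 + j401 → |·| = √(20²+401²) = √161201 ≈ 401.5, ∠ = arctan(401/20) ≈ 87.14°
pole (s+127): 127 + j401 → |·| = √(127²+401²) = √176930 ≈ 420.63, ∠ = arctan(401/127) ≈ 72.43°
|H| = 1 / 1.6888e+05 ≈ 5.9214e-06
Gain = 20 log₁₀(5.9214e-06) ≈ -104.55 dB
∠H = 0.00° − 159.57° = -159.57°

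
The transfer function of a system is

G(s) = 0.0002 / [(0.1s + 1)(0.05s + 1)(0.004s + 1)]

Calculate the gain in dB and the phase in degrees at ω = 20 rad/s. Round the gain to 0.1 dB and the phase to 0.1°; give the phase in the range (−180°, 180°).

-84.0 dB, -113.0°

At ω = 20 rad/s:
pole (1 + j20·0.1) = 1 + j2 → |·| ≈ 2.2361, ∠ ≈ 63.43°
pole (1 + j20·0.05) = 1 + j1 → |·| ≈ 1.4142, ∠ ≈ 45.00°
pole (1 + j20·0.004) = 1 + j0.08 → |·| ≈ 1.0032, ∠ ≈ 4.57°
|G| = 0.0002 · 1 / (2.2361 · 1.4142 · 1.0032) ≈ 6.3044e-05
Gain = 20 log₁₀(6.3044e-05) ≈ -84.01 dB
∠G = (0°) − (63.43° + 45.00° + 4.57°) = -113.00°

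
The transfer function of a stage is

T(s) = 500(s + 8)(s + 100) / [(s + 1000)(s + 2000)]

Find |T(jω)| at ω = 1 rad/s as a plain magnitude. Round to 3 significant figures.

0.202

At s = jω = j1:
zero (s+8): 8 + j1 → |·| = √(8²+1²) = √65 ≈ 8.0623, ∠ = arctan(1/8) ≈ 7.13°
zero (s+100): 100 + j1 → |·| = √(100²+1²) = √10001 ≈ 100, ∠ = arctan(1/100) ≈ 0.57°
pole (s+1000): 1000 + j1 → |·| = √(1000²+1²) = √1000001 ≈ 1000, ∠ = arctan(1/1000) ≈ 0.06°
pole (s+2000): 2000 + j1 → |·| = √(2000²+1²) = √4000001 ≈ 2000, ∠ = arctan(1/2000) ≈ 0.03°
|T| = 500 · 806.23 / 2e+06 ≈ 0.20156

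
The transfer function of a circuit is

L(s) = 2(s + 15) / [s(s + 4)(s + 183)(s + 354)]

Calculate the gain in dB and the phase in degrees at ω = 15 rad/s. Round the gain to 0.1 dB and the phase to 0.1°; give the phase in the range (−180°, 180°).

At s = jω = j15:
zero (s+15): 15 + j15 → |·| = √(15²+15²) = √450 ≈ 21.213, ∠ = arctan(15/15) ≈ 45.00°
pole (s+4): 4 + j15 → |·| = √(4²+15²) = √241 ≈ 15.524, ∠ = arctan(15/4) ≈ 75.07°
pole (s+183): 183 + j15 → |·| = √(183²+15²) = √33714 ≈ 183.61, ∠ = arctan(15/183) ≈ 4.69°
pole (s+354): 354 + j15 → |·| = √(354²+15²) = √125541 ≈ 354.32, ∠ = arctan(15/354) ≈ 2.43°
pole at origin: |s| = 15, ∠ = 90.00° (in denominator)
|L| = 2 · 21.213 / 1.5149e+07 ≈ 2.8006e-06
Gain = 20 log₁₀(2.8006e-06) ≈ -111.05 dB
∠L = 45.00° − 172.19° = -127.19°

-111.1 dB, -127.2°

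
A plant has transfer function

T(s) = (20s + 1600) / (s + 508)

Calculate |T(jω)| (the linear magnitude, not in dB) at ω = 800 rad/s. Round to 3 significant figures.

Substitute s = j800:
Numerator: 20(j800) + 1600 = 1600 + j16000
Denominator: (j800) + 508 = 508 + j800
|N| = √(1600² + 16000²) ≈ 16080, ∠N ≈ 84.29°
|D| = √(508² + 800²) ≈ 947.66, ∠D ≈ 57.58°
|T| = 16080 / 947.66 ≈ 16.968

17.0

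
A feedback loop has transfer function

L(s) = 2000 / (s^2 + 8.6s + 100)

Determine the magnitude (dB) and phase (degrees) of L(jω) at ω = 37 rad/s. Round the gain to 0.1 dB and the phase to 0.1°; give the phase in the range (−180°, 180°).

3.7 dB, -165.9°

At s = jω = j37:
quadratic: (j37)² + 8.6·j37 + 100 = -1269 + j318.2 → |·| ≈ 1308.3, ∠ ≈ 165.92°
|L| = 2000 / 1308.3 ≈ 1.5287
Gain = 20 log₁₀(1.5287) ≈ 3.69 dB
∠L = 0.00° − 165.92° = -165.92°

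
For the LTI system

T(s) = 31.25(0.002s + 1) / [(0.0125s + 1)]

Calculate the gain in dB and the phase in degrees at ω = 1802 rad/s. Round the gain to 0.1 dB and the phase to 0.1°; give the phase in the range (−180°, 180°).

At ω = 1802 rad/s:
zero (1 + j1802·0.002) = 1 + j3.604 → |·| ≈ 3.7402, ∠ ≈ 74.49°
pole (1 + j1802·0.0125) = 1 + j22.525 → |·| ≈ 22.547, ∠ ≈ 87.46°
|T| = 31.25 · 3.7402 / (22.547) ≈ 5.1839
Gain = 20 log₁₀(5.1839) ≈ 14.29 dB
∠T = (74.49°) − (87.46°) = -12.97°

14.3 dB, -13.0°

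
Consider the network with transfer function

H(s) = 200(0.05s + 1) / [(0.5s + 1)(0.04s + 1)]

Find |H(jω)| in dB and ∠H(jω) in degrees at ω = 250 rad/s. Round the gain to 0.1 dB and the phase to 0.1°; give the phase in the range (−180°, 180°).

At ω = 250 rad/s:
zero (1 + j250·0.05) = 1 + j12.5 → |·| ≈ 12.54, ∠ ≈ 85.43°
pole (1 + j250·0.5) = 1 + j125 → |·| ≈ 125, ∠ ≈ 89.54°
pole (1 + j250·0.04) = 1 + j10 → |·| ≈ 10.05, ∠ ≈ 84.29°
|H| = 200 · 12.54 / (125 · 10.05) ≈ 1.9964
Gain = 20 log₁₀(1.9964) ≈ 6.00 dB
∠H = (85.43°) − (89.54° + 84.29°) = -88.40°

6.0 dB, -88.4°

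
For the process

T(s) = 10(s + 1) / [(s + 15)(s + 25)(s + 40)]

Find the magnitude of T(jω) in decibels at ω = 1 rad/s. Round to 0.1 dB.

-60.5 dB

At s = jω = j1:
zero (s+1): 1 + j1 → |·| = √(1²+1²) = √2 ≈ 1.4142, ∠ = arctan(1/1) ≈ 45.00°
pole (s+15): 15 + j1 → |·| = √(15²+1²) = √226 ≈ 15.033, ∠ = arctan(1/15) ≈ 3.81°
pole (s+25): 25 + j1 → |·| = √(25²+1²) = √626 ≈ 25.02, ∠ = arctan(1/25) ≈ 2.29°
pole (s+40): 40 + j1 → |·| = √(40²+1²) = √1601 ≈ 40.012, ∠ = arctan(1/40) ≈ 1.43°
|T| = 10 · 1.4142 / 15050 ≈ 0.00093967
Gain = 20 log₁₀(0.00093967) ≈ -60.54 dB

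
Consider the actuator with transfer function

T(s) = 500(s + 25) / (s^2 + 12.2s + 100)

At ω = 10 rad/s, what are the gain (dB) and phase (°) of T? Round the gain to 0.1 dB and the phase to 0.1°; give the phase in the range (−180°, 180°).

40.9 dB, -68.2°

At s = jω = j10:
zero (s+25): 25 + j10 → |·| = √(25²+10²) = √725 ≈ 26.926, ∠ = arctan(10/25) ≈ 21.80°
quadratic: (j10)² + 12.2·j10 + 100 = 0 + j122 → |·| ≈ 122, ∠ ≈ 90.00°
|T| = 500 · 26.926 / 122 ≈ 110.35
Gain = 20 log₁₀(110.35) ≈ 40.86 dB
∠T = 21.80° − 90.00° = -68.20°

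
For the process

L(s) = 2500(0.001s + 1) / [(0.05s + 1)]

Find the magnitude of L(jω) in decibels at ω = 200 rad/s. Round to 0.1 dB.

At ω = 200 rad/s:
zero (1 + j200·0.001) = 1 + j0.2 → |·| ≈ 1.0198, ∠ ≈ 11.31°
pole (1 + j200·0.05) = 1 + j10 → |·| ≈ 10.05, ∠ ≈ 84.29°
|L| = 2500 · 1.0198 / (10.05) ≈ 253.68
Gain = 20 log₁₀(253.68) ≈ 48.09 dB

48.1 dB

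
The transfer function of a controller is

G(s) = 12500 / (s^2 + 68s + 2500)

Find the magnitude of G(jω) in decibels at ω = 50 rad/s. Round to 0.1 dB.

At s = jω = j50:
quadratic: (j50)² + 68·j50 + 2500 = 0 + j3400 → |·| ≈ 3400, ∠ ≈ 90.00°
|G| = 12500 / 3400 ≈ 3.6765
Gain = 20 log₁₀(3.6765) ≈ 11.31 dB

11.3 dB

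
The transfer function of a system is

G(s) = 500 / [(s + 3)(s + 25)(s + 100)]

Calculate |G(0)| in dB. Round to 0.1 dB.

-23.5 dB

G(0) = 500 / (3·25·100) ≈ 0.066667
20 log₁₀(0.066667) ≈ -23.52 dB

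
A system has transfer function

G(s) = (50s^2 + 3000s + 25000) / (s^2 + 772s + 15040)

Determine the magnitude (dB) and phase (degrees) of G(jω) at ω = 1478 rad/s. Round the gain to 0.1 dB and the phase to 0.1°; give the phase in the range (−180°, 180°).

33.0 dB, 25.4°

Substitute s = j1478:
Numerator: 50(j1478)^2 + 3000(j1478) + 25000 = -109199200 + j4434000
Denominator: (j1478)^2 + 772(j1478) + 15040 = -2169444 + j1141016
|N| = √(109199200² + 4434000²) ≈ 1.0929e+08, ∠N ≈ 177.67°
|D| = √(2169444² + 1141016²) ≈ 2.4512e+06, ∠D ≈ 152.26°
|G| = 1.0929e+08 / 2.4512e+06 ≈ 44.586
Gain = 20 log₁₀(44.586) ≈ 32.98 dB
∠G = 177.67° − 152.26° = 25.41°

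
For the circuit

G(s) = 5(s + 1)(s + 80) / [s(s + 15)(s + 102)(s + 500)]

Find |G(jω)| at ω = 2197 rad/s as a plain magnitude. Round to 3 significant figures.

1.01e-06

At s = jω = j2197:
zero (s+1): 1 + j2197 → |·| = √(1²+2197²) = √4826810 ≈ 2197, ∠ = arctan(2197/1) ≈ 89.97°
zero (s+80): 80 + j2197 → |·| = √(80²+2197²) = √4833209 ≈ 2198.5, ∠ = arctan(2197/80) ≈ 87.91°
pole (s+15): 15 + j2197 → |·| = √(15²+2197²) = √4827034 ≈ 2197.1, ∠ = arctan(2197/15) ≈ 89.61°
pole (s+102): 102 + j2197 → |·| = √(102²+2197²) = √4837213 ≈ 2199.4, ∠ = arctan(2197/102) ≈ 87.34°
pole (s+500): 500 + j2197 → |·| = √(500²+2197²) = √5076809 ≈ 2253.2, ∠ = arctan(2197/500) ≈ 77.18°
pole at origin: |s| = 2197, ∠ = 90.00° (in denominator)
|G| = 5 · 4.8301e+06 / 2.3921e+13 ≈ 1.0096e-06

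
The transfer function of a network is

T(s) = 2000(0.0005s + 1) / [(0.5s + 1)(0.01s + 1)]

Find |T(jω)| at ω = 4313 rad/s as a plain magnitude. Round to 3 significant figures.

At ω = 4313 rad/s:
zero (1 + j4313·0.0005) = 1 + j2.1565 → |·| ≈ 2.3771, ∠ ≈ 65.12°
pole (1 + j4313·0.5) = 1 + j2156.5 → |·| ≈ 2156.5, ∠ ≈ 89.97°
pole (1 + j4313·0.01) = 1 + j43.13 → |·| ≈ 43.142, ∠ ≈ 88.67°
|T| = 2000 · 2.3771 / (2156.5 · 43.142) ≈ 0.051101

0.0511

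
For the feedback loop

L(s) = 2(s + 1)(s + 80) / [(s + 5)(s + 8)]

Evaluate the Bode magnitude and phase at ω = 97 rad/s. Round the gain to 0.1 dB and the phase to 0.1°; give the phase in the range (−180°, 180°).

8.2 dB, -32.4°

At s = jω = j97:
zero (s+1): 1 + j97 → |·| = √(1²+97²) = √9410 ≈ 97.005, ∠ = arctan(97/1) ≈ 89.41°
zero (s+80): 80 + j97 → |·| = √(80²+97²) = √15809 ≈ 125.73, ∠ = arctan(97/80) ≈ 50.49°
pole (s+5): 5 + j97 → |·| = √(5²+97²) = √9434 ≈ 97.129, ∠ = arctan(97/5) ≈ 87.05°
pole (s+8): 8 + j97 → |·| = √(8²+97²) = √9473 ≈ 97.329, ∠ = arctan(97/8) ≈ 85.29°
|L| = 2 · 12196 / 9453.5 ≈ 2.5802
Gain = 20 log₁₀(2.5802) ≈ 8.23 dB
∠L = 139.90° − 172.34° = -32.44°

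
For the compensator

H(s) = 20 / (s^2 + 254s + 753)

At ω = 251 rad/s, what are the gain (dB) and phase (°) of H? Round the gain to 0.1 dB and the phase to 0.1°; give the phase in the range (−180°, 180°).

-73.0 dB, -134.3°

Substitute s = j251:
Numerator: 20 = 20 + j0
Denominator: (j251)^2 + 254(j251) + 753 = -62248 + j63754
|N| = √(20² + 0²) ≈ 20, ∠N ≈ 0.00°
|D| = √(62248² + 63754²) ≈ 89103, ∠D ≈ 134.32°
|H| = 20 / 89103 ≈ 0.00022446
Gain = 20 log₁₀(0.00022446) ≈ -72.98 dB
∠H = 0.00° − 134.32° = -134.32°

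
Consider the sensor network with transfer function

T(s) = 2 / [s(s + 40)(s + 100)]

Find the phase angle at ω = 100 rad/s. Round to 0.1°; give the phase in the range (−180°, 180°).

At s = jω = j100:
pole (s+40): 40 + j100 → |·| = √(40²+100²) = √11600 ≈ 107.7, ∠ = arctan(100/40) ≈ 68.20°
pole (s+100): 100 + j100 → |·| = √(100²+100²) = √20000 ≈ 141.42, ∠ = arctan(100/100) ≈ 45.00°
pole at origin: |s| = 100, ∠ = 90.00° (in denominator)
∠T = 0.00° − 203.20° = -203.20° ≡ 156.80° (principal value)

156.8°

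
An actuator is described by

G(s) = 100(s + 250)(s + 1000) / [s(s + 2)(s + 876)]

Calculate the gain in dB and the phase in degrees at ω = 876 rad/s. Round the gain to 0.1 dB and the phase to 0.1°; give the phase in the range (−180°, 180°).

At s = jω = j876:
zero (s+250): 250 + j876 → |·| = √(250²+876²) = √829876 ≈ 910.98, ∠ = arctan(876/250) ≈ 74.07°
zero (s+1000): 1000 + j876 → |·| = √(1000²+876²) = √1767376 ≈ 1329.4, ∠ = arctan(876/1000) ≈ 41.22°
pole (s+2): 2 + j876 → |·| = √(2²+876²) = √767380 ≈ 876, ∠ = arctan(876/2) ≈ 89.87°
pole (s+876): 876 + j876 → |·| = √(876²+876²) = √1534752 ≈ 1238.9, ∠ = arctan(876/876) ≈ 45.00°
pole at origin: |s| = 876, ∠ = 90.00° (in denominator)
|G| = 100 · 1.2111e+06 / 9.507e+08 ≈ 0.12739
Gain = 20 log₁₀(0.12739) ≈ -17.90 dB
∠G = 115.29° − 224.87° = -109.58°

-17.9 dB, -109.6°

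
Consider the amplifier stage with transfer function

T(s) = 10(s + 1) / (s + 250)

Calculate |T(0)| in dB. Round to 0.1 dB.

-28.0 dB

T(0) = 10·1 / (250) = 0.04
20 log₁₀(0.04) ≈ -27.96 dB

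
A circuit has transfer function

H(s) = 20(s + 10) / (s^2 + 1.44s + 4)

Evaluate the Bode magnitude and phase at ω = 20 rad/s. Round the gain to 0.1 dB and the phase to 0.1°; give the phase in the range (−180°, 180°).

1.0 dB, -112.4°

At s = jω = j20:
zero (s+10): 10 + j20 → |·| = √(10²+20²) = √500 ≈ 22.361, ∠ = arctan(20/10) ≈ 63.43°
quadratic: (j20)² + 1.44·j20 + 4 = -396 + j28.8 → |·| ≈ 397.05, ∠ ≈ 175.84°
|H| = 20 · 22.361 / 397.05 ≈ 1.1264
Gain = 20 log₁₀(1.1264) ≈ 1.03 dB
∠H = 63.43° − 175.84° = -112.41°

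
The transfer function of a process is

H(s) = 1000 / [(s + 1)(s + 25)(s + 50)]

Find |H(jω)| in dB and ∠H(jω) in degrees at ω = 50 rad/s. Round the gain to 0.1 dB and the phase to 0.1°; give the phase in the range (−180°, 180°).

-45.9 dB, 162.7°

At s = jω = j50:
pole (s+1): 1 + j50 → |·| = √(1²+50²) = √2501 ≈ 50.01, ∠ = arctan(50/1) ≈ 88.85°
pole (s+25): 25 + j50 → |·| = √(25²+50²) = √3125 ≈ 55.902, ∠ = arctan(50/25) ≈ 63.43°
pole (s+50): 50 + j50 → |·| = √(50²+50²) = √5000 ≈ 70.711, ∠ = arctan(50/50) ≈ 45.00°
|H| = 1000 / 1.9768e+05 ≈ 0.0050587
Gain = 20 log₁₀(0.0050587) ≈ -45.92 dB
∠H = 0.00° − 197.28° = -197.28° ≡ 162.72° (principal value)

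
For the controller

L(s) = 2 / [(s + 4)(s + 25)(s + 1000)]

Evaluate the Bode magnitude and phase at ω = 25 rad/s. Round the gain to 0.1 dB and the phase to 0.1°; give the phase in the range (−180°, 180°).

-113.0 dB, -127.3°

At s = jω = j25:
pole (s+4): 4 + j25 → |·| = √(4²+25²) = √641 ≈ 25.318, ∠ = arctan(25/4) ≈ 80.91°
pole (s+25): 25 + j25 → |·| = √(25²+25²) = √1250 ≈ 35.355, ∠ = arctan(25/25) ≈ 45.00°
pole (s+1000): 1000 + j25 → |·| = √(1000²+25²) = √1000625 ≈ 1000.3, ∠ = arctan(25/1000) ≈ 1.43°
|L| = 2 / 8.9539e+05 ≈ 2.2337e-06
Gain = 20 log₁₀(2.2337e-06) ≈ -113.02 dB
∠L = 0.00° − 127.34° = -127.34°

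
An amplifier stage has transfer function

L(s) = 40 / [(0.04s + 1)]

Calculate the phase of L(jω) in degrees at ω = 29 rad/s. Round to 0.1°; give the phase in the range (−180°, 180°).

At ω = 29 rad/s:
pole (1 + j29·0.04) = 1 + j1.16 → |·| ≈ 1.5315, ∠ ≈ 49.24°
∠L = (0°) − (49.24°) = -49.24°

-49.2°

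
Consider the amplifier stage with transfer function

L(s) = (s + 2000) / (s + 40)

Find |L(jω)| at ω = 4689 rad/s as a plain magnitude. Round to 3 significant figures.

1.09

Substitute s = j4689:
Numerator: (j4689) + 2000 = 2000 + j4689
Denominator: (j4689) + 40 = 40 + j4689
|N| = √(2000² + 4689²) ≈ 5097.7, ∠N ≈ 66.90°
|D| = √(40² + 4689²) ≈ 4689.2, ∠D ≈ 89.51°
|L| = 5097.7 / 4689.2 ≈ 1.0871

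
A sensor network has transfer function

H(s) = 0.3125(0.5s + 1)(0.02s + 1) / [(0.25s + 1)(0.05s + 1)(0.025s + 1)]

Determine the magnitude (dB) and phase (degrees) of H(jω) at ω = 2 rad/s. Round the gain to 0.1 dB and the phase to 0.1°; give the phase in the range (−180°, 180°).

At ω = 2 rad/s:
zero (1 + j2·0.5) = 1 + j1 → |·| ≈ 1.4142, ∠ ≈ 45.00°
zero (1 + j2·0.02) = 1 + j0.04 → |·| ≈ 1.0008, ∠ ≈ 2.29°
pole (1 + j2·0.25) = 1 + j0.5 → |·| ≈ 1.118, ∠ ≈ 26.57°
pole (1 + j2·0.05) = 1 + j0.1 → |·| ≈ 1.005, ∠ ≈ 5.71°
pole (1 + j2·0.025) = 1 + j0.05 → |·| ≈ 1.0012, ∠ ≈ 2.86°
|H| = 0.3125 · 1.4142 · 1.0008 / (1.118 · 1.005 · 1.0012) ≈ 0.39317
Gain = 20 log₁₀(0.39317) ≈ -8.11 dB
∠H = (45.00° + 2.29°) − (26.57° + 5.71° + 2.86°) = 12.15°

-8.1 dB, 12.2°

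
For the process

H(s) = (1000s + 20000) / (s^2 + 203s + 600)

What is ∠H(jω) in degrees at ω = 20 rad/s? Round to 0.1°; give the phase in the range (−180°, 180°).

Substitute s = j20:
Numerator: 1000(j20) + 20000 = 20000 + j20000
Denominator: (j20)^2 + 203(j20) + 600 = 200 + j4060
|N| = √(20000² + 20000²) ≈ 28284, ∠N ≈ 45.00°
|D| = √(200² + 4060²) ≈ 4064.9, ∠D ≈ 87.18°
∠H = 45.00° − 87.18° = -42.18°

-42.2°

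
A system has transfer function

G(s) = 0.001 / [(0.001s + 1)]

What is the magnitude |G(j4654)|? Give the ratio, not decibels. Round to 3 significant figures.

At ω = 4654 rad/s:
pole (1 + j4654·0.001) = 1 + j4.654 → |·| ≈ 4.7602, ∠ ≈ 77.87°
|G| = 0.001 · 1 / (4.7602) ≈ 0.00021008

0.000210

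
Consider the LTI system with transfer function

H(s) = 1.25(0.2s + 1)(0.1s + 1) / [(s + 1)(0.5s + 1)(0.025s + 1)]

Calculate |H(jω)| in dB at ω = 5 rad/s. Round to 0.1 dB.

-16.9 dB

At ω = 5 rad/s:
zero (1 + j5·0.2) = 1 + j1 → |·| ≈ 1.4142, ∠ ≈ 45.00°
zero (1 + j5·0.1) = 1 + j0.5 → |·| ≈ 1.118, ∠ ≈ 26.57°
pole (1 + j5·1) = 1 + j5 → |·| ≈ 5.099, ∠ ≈ 78.69°
pole (1 + j5·0.5) = 1 + j2.5 → |·| ≈ 2.6926, ∠ ≈ 68.20°
pole (1 + j5·0.025) = 1 + j0.125 → |·| ≈ 1.0078, ∠ ≈ 7.13°
|H| = 1.25 · 1.4142 · 1.118 / (5.099 · 2.6926 · 1.0078) ≈ 0.14283
Gain = 20 log₁₀(0.14283) ≈ -16.90 dB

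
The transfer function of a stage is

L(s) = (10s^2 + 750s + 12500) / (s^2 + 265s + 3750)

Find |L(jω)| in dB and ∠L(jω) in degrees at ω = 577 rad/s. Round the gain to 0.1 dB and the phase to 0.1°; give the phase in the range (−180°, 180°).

19.3 dB, 17.5°

Substitute s = j577:
Numerator: 10(j577)^2 + 750(j577) + 12500 = -3316790 + j432750
Denominator: (j577)^2 + 265(j577) + 3750 = -329179 + j152905
|N| = √(3316790² + 432750²) ≈ 3.3449e+06, ∠N ≈ 172.57°
|D| = √(329179² + 152905²) ≈ 3.6296e+05, ∠D ≈ 155.08°
|L| = 3.3449e+06 / 3.6296e+05 ≈ 9.2156
Gain = 20 log₁₀(9.2156) ≈ 19.29 dB
∠L = 172.57° − 155.08° = 17.49°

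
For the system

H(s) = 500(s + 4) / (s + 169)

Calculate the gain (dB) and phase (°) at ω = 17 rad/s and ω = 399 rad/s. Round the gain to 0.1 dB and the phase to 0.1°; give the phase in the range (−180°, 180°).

ω = 17: 34.2 dB, 71.0°; ω = 399: 53.3 dB, 22.4°

At s = jω = j17:
zero (s+4): 4 + j17 → |·| = √(4²+17²) = √305 ≈ 17.464, ∠ = arctan(17/4) ≈ 76.76°
pole (s+169): 169 + j17 → |·| = √(169²+17²) = √28850 ≈ 169.85, ∠ = arctan(17/169) ≈ 5.74°
|H| = 500 · 17.464 / 169.85 ≈ 51.41
Gain = 20 log₁₀(51.41) ≈ 34.22 dB
∠H = 76.76° − 5.74° = 71.02°

At s = jω = j399:
zero (s+4): 4 + j399 → |·| = √(4²+399²) = √159217 ≈ 399.02, ∠ = arctan(399/4) ≈ 89.43°
pole (s+169): 169 + j399 → |·| = √(169²+399²) = √187762 ≈ 433.32, ∠ = arctan(399/169) ≈ 67.04°
|H| = 500 · 399.02 / 433.32 ≈ 460.42
Gain = 20 log₁₀(460.42) ≈ 53.26 dB
∠H = 89.43° − 67.04° = 22.39°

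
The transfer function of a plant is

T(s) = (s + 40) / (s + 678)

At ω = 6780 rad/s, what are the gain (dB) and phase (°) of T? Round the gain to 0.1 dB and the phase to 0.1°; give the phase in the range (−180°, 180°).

-0.0 dB, 5.4°

Substitute s = j6780:
Numerator: (j6780) + 40 = 40 + j6780
Denominator: (j6780) + 678 = 678 + j6780
|N| = √(40² + 6780²) ≈ 6780.1, ∠N ≈ 89.66°
|D| = √(678² + 6780²) ≈ 6813.8, ∠D ≈ 84.29°
|T| = 6780.1 / 6813.8 ≈ 0.99505
Gain = 20 log₁₀(0.99505) ≈ -0.04 dB
∠T = 89.66° − 84.29° = 5.37°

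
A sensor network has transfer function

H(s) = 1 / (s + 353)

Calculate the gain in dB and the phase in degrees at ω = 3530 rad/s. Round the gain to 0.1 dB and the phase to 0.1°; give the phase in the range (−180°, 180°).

-71.0 dB, -84.3°

Substitute s = j3530:
Numerator: 1 = 1 + j0
Denominator: (j3530) + 353 = 353 + j3530
|N| = √(1² + 0²) ≈ 1, ∠N ≈ 0.00°
|D| = √(353² + 3530²) ≈ 3547.6, ∠D ≈ 84.29°
|H| = 1 / 3547.6 ≈ 0.00028188
Gain = 20 log₁₀(0.00028188) ≈ -71.00 dB
∠H = 0.00° − 84.29° = -84.29°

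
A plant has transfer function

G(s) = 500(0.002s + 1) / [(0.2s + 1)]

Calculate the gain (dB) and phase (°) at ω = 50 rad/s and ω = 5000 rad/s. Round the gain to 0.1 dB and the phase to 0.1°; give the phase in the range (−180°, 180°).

At ω = 50 rad/s:
zero (1 + j50·0.002) = 1 + j0.1 → |·| ≈ 1.005, ∠ ≈ 5.71°
pole (1 + j50·0.2) = 1 + j10 → |·| ≈ 10.05, ∠ ≈ 84.29°
|G| = 500 · 1.005 / (10.05) ≈ 50
Gain = 20 log₁₀(50) ≈ 33.98 dB
∠G = (5.71°) − (84.29°) = -78.58°

At ω = 5000 rad/s:
zero (1 + j5000·0.002) = 1 + j10 → |·| ≈ 10.05, ∠ ≈ 84.29°
pole (1 + j5000·0.2) = 1 + j1000 → |·| ≈ 1000, ∠ ≈ 89.94°
|G| = 500 · 10.05 / (1000) ≈ 5.025
Gain = 20 log₁₀(5.025) ≈ 14.02 dB
∠G = (84.29°) − (89.94°) = -5.65°

ω = 50: 34.0 dB, -78.6°; ω = 5000: 14.0 dB, -5.7°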